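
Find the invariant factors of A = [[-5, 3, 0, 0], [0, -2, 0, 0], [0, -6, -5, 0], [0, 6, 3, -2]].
The Jordan structure of A has elementary divisors (x + 5), (x + 5), (x + 2), (x + 2). Arranging the block sizes at each eigenvalue in decreasing order and taking row products gives the invariant factors.

Invariant factors (smallest first, each dividing the next): (x + 2)(x + 5), (x + 2)(x + 5).

Check: the last factor (x + 2)(x + 5) is the minimal polynomial, and the product (x + 2)^2(x + 5)^2 is the characteristic polynomial.

(x + 2)(x + 5), (x + 2)(x + 5)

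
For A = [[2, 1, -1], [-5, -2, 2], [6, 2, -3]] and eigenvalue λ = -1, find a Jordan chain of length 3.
We seek v_1 ∈ ker((A + I)^3) \ ker((A + I)^2), then set v_{i+1} = (A + I) v_i.

One such chain is v_1 = [[0, 0, 1]]^T, v_2 = [[-1, 2, -2]]^T, v_3 = [[1, -1, 2]]^T. Check: (A + I) v_3 = [[0, 0, 0]]^T = 0.

v_1 = [[0, 0, 1]]^T, v_2 = [[-1, 2, -2]]^T, v_3 = [[1, -1, 2]]^T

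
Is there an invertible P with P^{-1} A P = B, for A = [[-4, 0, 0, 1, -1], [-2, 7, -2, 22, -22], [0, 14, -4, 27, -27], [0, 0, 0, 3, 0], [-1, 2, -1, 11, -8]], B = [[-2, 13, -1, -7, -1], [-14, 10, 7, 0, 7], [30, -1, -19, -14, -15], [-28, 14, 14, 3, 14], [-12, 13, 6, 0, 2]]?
Both have characteristic polynomial (x - 3)^2(x + 4)^3, but the minimal polynomial of A is (x - 3)(x + 4)^3 while the minimal polynomial of B is (x - 3)(x + 4)^2. The minimal polynomial is a similarity invariant, so A and B are not similar.

No.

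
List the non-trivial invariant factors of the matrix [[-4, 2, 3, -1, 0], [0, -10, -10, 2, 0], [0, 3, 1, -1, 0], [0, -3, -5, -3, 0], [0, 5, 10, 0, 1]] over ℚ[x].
(x + 4)^2, (x - 1)(x + 4)^2

The Jordan structure of A has elementary divisors (x + 4)^2, (x + 4)^2, (x - 1). Arranging the block sizes at each eigenvalue in decreasing order and taking row products gives the invariant factors.

Invariant factors (smallest first, each dividing the next): (x + 4)^2, (x - 1)(x + 4)^2.

Check: the last factor (x - 1)(x + 4)^2 is the minimal polynomial, and the product (x - 1)(x + 4)^4 is the characteristic polynomial.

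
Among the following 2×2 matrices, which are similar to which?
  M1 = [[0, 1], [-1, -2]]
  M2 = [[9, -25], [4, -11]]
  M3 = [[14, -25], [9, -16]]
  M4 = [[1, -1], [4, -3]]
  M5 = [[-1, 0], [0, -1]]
2 classes: {M1, M2, M3, M4}, {M5}

Characteristic polynomials: χ_{M1} = (x + 1)^2, χ_{M2} = (x + 1)^2, χ_{M3} = (x + 1)^2, χ_{M4} = (x + 1)^2, χ_{M5} = (x + 1)^2.

{M1, M2, M3, M4}: invariant factors (x + 1)^2.

{M5}: invariant factors x + 1, x + 1.

Matrices are similar if and only if their invariant-factor lists agree; the partition into similarity classes is {M1, M2, M3, M4}, {M5}.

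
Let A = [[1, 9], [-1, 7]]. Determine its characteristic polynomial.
xI - A = [[x - 1, -9], [1, x - 7]].

Expanding det(xI - A) along the first row:
det(xI - A) = + (x - 1)·det([[x - 7]]) - (-9)·det([[1]]).

Evaluating gives χ_A(x) = x^2 - 8x + 16 = (x - 4)^2.

χ_A(x) = (x - 4)^2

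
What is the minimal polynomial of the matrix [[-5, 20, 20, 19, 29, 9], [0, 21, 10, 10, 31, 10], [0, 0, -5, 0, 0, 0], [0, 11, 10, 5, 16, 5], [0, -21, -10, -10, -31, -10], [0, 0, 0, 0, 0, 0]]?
m_A(x) = x^2(x + 5)^2

The characteristic polynomial factors as x^3(x + 5)^3. The minimal polynomial is ∏(x - λ)^{k_λ} where k_λ is the size of the largest Jordan block at λ.

For λ = -5: rank(A + 5I) = 4, and the largest Jordan block has size 2 (the smallest k with rank((A + 5I)^k) = rank((A + 5I)^(k+1))).
For λ = 0: rank(A) = 4, and the largest Jordan block has size 2 (the smallest k with rank(A^k) = rank(A^(k+1))).

So m_A(x) = x^2(x + 5)^2.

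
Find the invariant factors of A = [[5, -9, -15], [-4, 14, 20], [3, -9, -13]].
x - 2, (x - 2)^2

The Jordan structure of A has elementary divisors (x - 2)^2, (x - 2). Arranging the block sizes at each eigenvalue in decreasing order and taking row products gives the invariant factors.

Invariant factors (smallest first, each dividing the next): x - 2, (x - 2)^2.

Check: the last factor (x - 2)^2 is the minimal polynomial, and the product (x - 2)^3 is the characteristic polynomial.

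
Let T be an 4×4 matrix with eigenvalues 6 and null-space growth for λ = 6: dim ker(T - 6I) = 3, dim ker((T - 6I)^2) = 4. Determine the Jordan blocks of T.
λ = 6: successive nullity increments [3, 1] count blocks of size ≥ k; block sizes are [2, 1, 1].

Jordan blocks: (6, 2), (6, 1), (6, 1)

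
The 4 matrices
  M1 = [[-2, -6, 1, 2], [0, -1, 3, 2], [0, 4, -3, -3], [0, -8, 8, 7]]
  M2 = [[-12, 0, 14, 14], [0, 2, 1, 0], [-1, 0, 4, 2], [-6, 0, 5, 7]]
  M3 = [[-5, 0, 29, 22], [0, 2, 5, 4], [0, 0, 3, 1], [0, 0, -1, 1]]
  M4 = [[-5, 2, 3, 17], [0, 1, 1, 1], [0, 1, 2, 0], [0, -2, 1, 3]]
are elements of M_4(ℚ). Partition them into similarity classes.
Characteristic polynomials: χ_{M1} = (x - 1)^3(x + 2), χ_{M2} = (x - 2)^3(x + 5), χ_{M3} = (x - 2)^3(x + 5), χ_{M4} = (x - 2)^3(x + 5).

{M1}: invariant factors (x - 1)^3(x + 2).

{M2, M3, M4}: invariant factors (x - 2)^3(x + 5).

Matrices are similar if and only if their invariant-factor lists agree; the partition into similarity classes is {M1}, {M2, M3, M4}.

2 classes: {M1}, {M2, M3, M4}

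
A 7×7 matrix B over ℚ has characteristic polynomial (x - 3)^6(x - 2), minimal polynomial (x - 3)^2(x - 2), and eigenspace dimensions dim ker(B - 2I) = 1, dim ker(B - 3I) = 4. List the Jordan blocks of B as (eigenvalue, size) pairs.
λ = 2: algebraic multiplicity 1 (exponent in χ_B), largest block size 1 (exponent in m_B), 1 block (geometric multiplicity). This forces block sizes [1].
λ = 3: algebraic multiplicity 6 (exponent in χ_B), largest block size 2 (exponent in m_B), 4 blocks (geometric multiplicity). These force block sizes [2, 2, 1, 1].

Jordan blocks: (2, 1), (3, 2), (3, 2), (3, 1), (3, 1)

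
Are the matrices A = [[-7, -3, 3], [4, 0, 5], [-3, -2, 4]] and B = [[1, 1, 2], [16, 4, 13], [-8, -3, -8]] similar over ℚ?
Yes.

Two matrices over a field are similar if and only if they have the same invariant factors.

Both A and B have characteristic polynomial (x + 1)^3 and minimal polynomial (x + 1)^3. Computing further, both have invariant factors (x + 1)^3. Hence A and B are similar.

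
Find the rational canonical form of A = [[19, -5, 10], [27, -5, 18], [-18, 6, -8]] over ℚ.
The invariant factors of A (the non-unit diagonal entries of the Smith normal form of xI - A over ℚ[x]) are x - 4, (x - 4)(x + 2), each dividing the next. The characteristic polynomial is their product, (x - 4)^2(x + 2).

The rational canonical form is the block-diagonal matrix of companion matrices C(f_i):
R = [[4, 0, 0], [0, 0, 8], [0, 1, 2]].

R = [[4, 0, 0], [0, 0, 8], [0, 1, 2]]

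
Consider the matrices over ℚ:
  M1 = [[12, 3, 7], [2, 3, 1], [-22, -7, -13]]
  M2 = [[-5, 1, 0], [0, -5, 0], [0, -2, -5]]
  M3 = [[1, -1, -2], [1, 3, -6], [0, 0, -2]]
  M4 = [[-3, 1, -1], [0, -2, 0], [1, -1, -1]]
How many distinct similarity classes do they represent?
Characteristic polynomials: χ_{M1} = (x - 2)^2(x + 2), χ_{M2} = (x + 5)^3, χ_{M3} = (x - 2)^2(x + 2), χ_{M4} = (x + 2)^3.

{M1, M3}: invariant factors (x - 2)^2(x + 2).

{M2}: invariant factors x + 5, (x + 5)^2.

{M4}: invariant factors x + 2, (x + 2)^2.

Matrices are similar if and only if their invariant-factor lists agree; the partition into similarity classes is {M1, M3}, {M2}, {M4}.

3 classes: {M1, M3}, {M2}, {M4}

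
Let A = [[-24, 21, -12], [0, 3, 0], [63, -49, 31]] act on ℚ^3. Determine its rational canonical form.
The invariant factors of A (the non-unit diagonal entries of the Smith normal form of xI - A over ℚ[x]) are x - 3, (x - 4)(x - 3), each dividing the next. The characteristic polynomial is their product, (x - 4)(x - 3)^2.

The rational canonical form is the block-diagonal matrix of companion matrices C(f_i):
R = [[3, 0, 0], [0, 0, -12], [0, 1, 7]].

R = [[3, 0, 0], [0, 0, -12], [0, 1, 7]]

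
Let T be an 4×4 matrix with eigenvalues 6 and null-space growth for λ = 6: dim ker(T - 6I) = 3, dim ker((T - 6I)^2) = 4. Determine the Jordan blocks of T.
λ = 6: successive nullity increments [3, 1] count blocks of size ≥ k; block sizes are [2, 1, 1].

Jordan blocks: (6, 2), (6, 1), (6, 1)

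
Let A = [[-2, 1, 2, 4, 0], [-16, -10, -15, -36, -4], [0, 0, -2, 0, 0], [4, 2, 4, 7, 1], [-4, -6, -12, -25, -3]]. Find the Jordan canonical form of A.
J = [[-2, 1, 0, 0, 0], [0, -2, 1, 0, 0], [0, 0, -2, 0, 0], [0, 0, 0, -2, 1], [0, 0, 0, 0, -2]]

The characteristic polynomial is det(xI - A) = (x + 2)^5, so the eigenvalues are -2 (algebraic multiplicity 5).

For λ = -2: rank(A + 2I) = 3, rank((A + 2I)^2) = 1, rank((A + 2I)^3) = 0. The eigenspace has dimension 5 - 3 = 2, so there are 2 Jordan blocks; the rank sequence gives block sizes [3, 2].

Assembling the blocks gives the Jordan form J above.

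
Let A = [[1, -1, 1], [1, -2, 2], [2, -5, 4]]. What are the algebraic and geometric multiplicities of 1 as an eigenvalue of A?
The characteristic polynomial is (x - 1)^3, so the factor x - 1 appears with exponent 3: the algebraic multiplicity is 3.

rank(A - I) = 2, so the eigenspace has dimension 3 - 2 = 1: the geometric multiplicity is 1.

Since 1 < 3, A is not diagonalizable.

algebraic multiplicity 3, geometric multiplicity 1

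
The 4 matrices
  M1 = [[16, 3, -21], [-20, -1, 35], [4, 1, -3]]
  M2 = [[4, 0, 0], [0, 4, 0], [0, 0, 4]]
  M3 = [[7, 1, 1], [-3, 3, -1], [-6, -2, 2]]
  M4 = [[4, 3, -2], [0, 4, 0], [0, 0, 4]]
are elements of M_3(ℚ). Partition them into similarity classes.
2 classes: {M1, M3, M4}, {M2}

Characteristic polynomials: χ_{M1} = (x - 4)^3, χ_{M2} = (x - 4)^3, χ_{M3} = (x - 4)^3, χ_{M4} = (x - 4)^3.

{M1, M3, M4}: invariant factors x - 4, (x - 4)^2.

{M2}: invariant factors x - 4, x - 4, x - 4.

Matrices are similar if and only if their invariant-factor lists agree; the partition into similarity classes is {M1, M3, M4}, {M2}.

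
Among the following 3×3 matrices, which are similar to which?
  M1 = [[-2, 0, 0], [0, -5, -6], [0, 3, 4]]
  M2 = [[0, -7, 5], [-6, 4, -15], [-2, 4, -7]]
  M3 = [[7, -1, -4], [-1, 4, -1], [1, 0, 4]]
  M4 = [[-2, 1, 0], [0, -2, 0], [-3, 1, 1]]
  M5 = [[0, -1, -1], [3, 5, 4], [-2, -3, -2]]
4 classes: {M1}, {M2, M4}, {M3}, {M5}

Characteristic polynomials: χ_{M1} = (x - 1)(x + 2)^2, χ_{M2} = (x - 1)(x + 2)^2, χ_{M3} = (x - 5)^3, χ_{M4} = (x - 1)(x + 2)^2, χ_{M5} = (x - 1)^3.

{M1}: invariant factors x + 2, (x - 1)(x + 2).

{M2, M4}: invariant factors (x - 1)(x + 2)^2.

{M3}: invariant factors (x - 5)^3.

{M5}: invariant factors (x - 1)^3.

Matrices are similar if and only if their invariant-factor lists agree; the partition into similarity classes is {M1}, {M2, M4}, {M3}, {M5}.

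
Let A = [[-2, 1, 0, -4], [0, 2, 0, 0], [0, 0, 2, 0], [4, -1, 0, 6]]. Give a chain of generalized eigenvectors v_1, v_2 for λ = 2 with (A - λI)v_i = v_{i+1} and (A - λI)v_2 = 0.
We seek v_1 ∈ ker((A - 2I)^2) \ ker(A - 2I), then set v_{i+1} = (A - 2I) v_i.

One such chain is v_1 = [[-2, 1, 1, 2]]^T, v_2 = [[1, 0, 0, -1]]^T. Check: (A - 2I) v_2 = [[0, 0, 0, 0]]^T = 0.

v_1 = [[-2, 1, 1, 2]]^T, v_2 = [[1, 0, 0, -1]]^T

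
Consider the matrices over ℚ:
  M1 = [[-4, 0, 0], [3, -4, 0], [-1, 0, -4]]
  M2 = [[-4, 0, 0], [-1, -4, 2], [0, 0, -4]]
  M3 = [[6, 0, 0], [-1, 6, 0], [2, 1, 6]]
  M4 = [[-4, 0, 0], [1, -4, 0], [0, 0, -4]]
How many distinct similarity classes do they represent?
Characteristic polynomials: χ_{M1} = (x + 4)^3, χ_{M2} = (x + 4)^3, χ_{M3} = (x - 6)^3, χ_{M4} = (x + 4)^3.

{M1, M2, M4}: invariant factors x + 4, (x + 4)^2.

{M3}: invariant factors (x - 6)^3.

Matrices are similar if and only if their invariant-factor lists agree; the partition into similarity classes is {M1, M2, M4}, {M3}.

2 classes: {M1, M2, M4}, {M3}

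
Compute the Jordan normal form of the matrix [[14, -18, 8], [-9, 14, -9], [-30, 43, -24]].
J = [[-1, 1, 0], [0, -1, 0], [0, 0, 6]]

The characteristic polynomial is det(xI - A) = (x - 6)(x + 1)^2, so the eigenvalues are -1 (algebraic multiplicity 2), 6 (algebraic multiplicity 1).

For λ = -1: rank(A + I) = 2, rank((A + I)^2) = 1. The eigenspace has dimension 3 - 2 = 1, so there is 1 Jordan block; the rank sequence gives block sizes [2].

For λ = 6: algebraic multiplicity 1 gives one 1×1 block.

Assembling the blocks gives the Jordan form J above.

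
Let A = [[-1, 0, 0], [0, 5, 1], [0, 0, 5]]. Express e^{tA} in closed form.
e^{tA} = [[e^{-t}, 0, 0], [0, e^{5*t}, t*e^{5*t}], [0, 0, e^{5*t}]]

A has Jordan form J = [[-1, 0, 0], [0, 5, 1], [0, 0, 5]] with A = PJP^{-1}, so e^{tA} = P e^{tJ} P^{-1}.

For a Jordan block J_k(λ), e^{tJ_k(λ)} = e^{λt} · (I + tN + t^2 N^2/2! + ... + t^{k-1} N^{k-1}/(k-1)!) where N is the nilpotent superdiagonal part.

Assembling the blocks and conjugating back gives the entries of e^{tA} as shown above.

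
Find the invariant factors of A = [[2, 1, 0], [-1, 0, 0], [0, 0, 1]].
The Jordan structure of A has elementary divisors (x - 1)^2, (x - 1). Arranging the block sizes at each eigenvalue in decreasing order and taking row products gives the invariant factors.

Invariant factors (smallest first, each dividing the next): x - 1, (x - 1)^2.

Check: the last factor (x - 1)^2 is the minimal polynomial, and the product (x - 1)^3 is the characteristic polynomial.

x - 1, (x - 1)^2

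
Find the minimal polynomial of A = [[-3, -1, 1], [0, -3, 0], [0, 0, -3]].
m_A(x) = (x + 3)^2

The characteristic polynomial factors as (x + 3)^3. The minimal polynomial is ∏(x - λ)^{k_λ} where k_λ is the size of the largest Jordan block at λ.

For λ = -3: rank(A + 3I) = 1, and the largest Jordan block has size 2 (the smallest k with rank((A + 3I)^k) = rank((A + 3I)^(k+1))).

So m_A(x) = (x + 3)^2.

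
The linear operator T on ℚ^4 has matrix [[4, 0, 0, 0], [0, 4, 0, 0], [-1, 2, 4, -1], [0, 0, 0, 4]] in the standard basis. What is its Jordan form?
The characteristic polynomial is det(xI - A) = (x - 4)^4, so the eigenvalues are 4 (algebraic multiplicity 4).

For λ = 4: rank(A - 4I) = 1, rank((A - 4I)^2) = 0. The eigenspace has dimension 4 - 1 = 3, so there are 3 Jordan blocks; the rank sequence gives block sizes [2, 1, 1].

Assembling the blocks gives the Jordan form J above.

J = [[4, 1, 0, 0], [0, 4, 0, 0], [0, 0, 4, 0], [0, 0, 0, 4]]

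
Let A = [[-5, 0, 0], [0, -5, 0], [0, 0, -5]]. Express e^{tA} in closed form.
e^{tA} = [[e^{-5*t}, 0, 0], [0, e^{-5*t}, 0], [0, 0, e^{-5*t}]]

A has Jordan form J = [[-5, 0, 0], [0, -5, 0], [0, 0, -5]] with A = PJP^{-1}, so e^{tA} = P e^{tJ} P^{-1}.

For a Jordan block J_k(λ), e^{tJ_k(λ)} = e^{λt} · (I + tN + t^2 N^2/2! + ... + t^{k-1} N^{k-1}/(k-1)!) where N is the nilpotent superdiagonal part.

Assembling the blocks and conjugating back gives the entries of e^{tA} as shown above.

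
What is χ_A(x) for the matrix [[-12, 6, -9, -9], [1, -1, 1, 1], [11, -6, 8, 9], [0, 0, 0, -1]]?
xI - A = [[x + 12, -6, 9, 9], [-1, x + 1, -1, -1], [-11, 6, x - 8, -9], [0, 0, 0, x + 1]].

Expanding det(xI - A) along the first row:
det(xI - A) = + (x + 12)·det([[x + 1, -1, -1], [6, x - 8, -9], [0, 0, x + 1]]) - (-6)·det([[-1, -1, -1], [-11, x - 8, -9], [0, 0, x + 1]]) + (9)·det([[-1, x + 1, -1], [-11, 6, -9], [0, 0, x + 1]]) - (9)·det([[-1, x + 1, -1], [-11, 6, x - 8], [0, 0, 0]]).

Evaluating gives χ_A(x) = x^4 + 6x^3 + 12x^2 + 10x + 3 = (x + 1)^3(x + 3).

χ_A(x) = (x + 1)^3(x + 3)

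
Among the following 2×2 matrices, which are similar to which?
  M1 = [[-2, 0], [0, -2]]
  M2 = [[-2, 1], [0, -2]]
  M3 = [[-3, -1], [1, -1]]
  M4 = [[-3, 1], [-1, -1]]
Characteristic polynomials: χ_{M1} = (x + 2)^2, χ_{M2} = (x + 2)^2, χ_{M3} = (x + 2)^2, χ_{M4} = (x + 2)^2.

{M1}: invariant factors x + 2, x + 2.

{M2, M3, M4}: invariant factors (x + 2)^2.

Matrices are similar if and only if their invariant-factor lists agree; the partition into similarity classes is {M1}, {M2, M3, M4}.

2 classes: {M1}, {M2, M3, M4}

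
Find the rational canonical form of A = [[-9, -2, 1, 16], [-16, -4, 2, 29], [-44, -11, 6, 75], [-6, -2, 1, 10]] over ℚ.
The invariant factors of A (the non-unit diagonal entries of the Smith normal form of xI - A over ℚ[x]) are (x - 3)(x^3 + x + 1), each dividing the next. The characteristic polynomial is their product, (x - 3)(x^3 + x + 1).

The rational canonical form is the block-diagonal matrix of companion matrices C(f_i):
R = [[0, 0, 0, 3], [1, 0, 0, 2], [0, 1, 0, -1], [0, 0, 1, 3]].

Note the characteristic polynomial does not split into linear factors over ℚ, so A has no Jordan form over ℚ; the rational canonical form exists over any field.

R = [[0, 0, 0, 3], [1, 0, 0, 2], [0, 1, 0, -1], [0, 0, 1, 3]]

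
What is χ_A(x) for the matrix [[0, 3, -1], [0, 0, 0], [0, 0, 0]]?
χ_A(x) = x^3

xI - A = [[x, -3, 1], [0, x, 0], [0, 0, x]].

Expanding det(xI - A) along the first row:
det(xI - A) = + (x)·det([[x, 0], [0, x]]) - (-3)·det([[0, 0], [0, x]]) + (1)·det([[0, x], [0, 0]]).

Evaluating gives χ_A(x) = x^3.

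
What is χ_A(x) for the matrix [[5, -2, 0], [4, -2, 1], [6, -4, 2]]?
xI - A = [[x - 5, 2, 0], [-4, x + 2, -1], [-6, 4, x - 2]].

Expanding det(xI - A) along the first row:
det(xI - A) = + (x - 5)·det([[x + 2, -1], [4, x - 2]]) - (2)·det([[-4, -1], [-6, x - 2]]) + (0)·det([[-4, x + 2], [-6, 4]]).

Evaluating gives χ_A(x) = x^3 - 5x^2 + 8x - 4 = (x - 2)^2(x - 1).

χ_A(x) = (x - 2)^2(x - 1)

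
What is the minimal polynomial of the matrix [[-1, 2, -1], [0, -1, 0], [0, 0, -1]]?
m_A(x) = (x + 1)^2

The characteristic polynomial factors as (x + 1)^3. The minimal polynomial is ∏(x - λ)^{k_λ} where k_λ is the size of the largest Jordan block at λ.

For λ = -1: rank(A + I) = 1, and the largest Jordan block has size 2 (the smallest k with rank((A + I)^k) = rank((A + I)^(k+1))).

So m_A(x) = (x + 1)^2.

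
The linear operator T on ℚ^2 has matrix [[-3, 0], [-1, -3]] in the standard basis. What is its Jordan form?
J = [[-3, 1], [0, -3]]

The characteristic polynomial is det(xI - A) = (x + 3)^2, so the eigenvalues are -3 (algebraic multiplicity 2).

For λ = -3: rank(A + 3I) = 1, rank((A + 3I)^2) = 0. The eigenspace has dimension 2 - 1 = 1, so there is 1 Jordan block; the rank sequence gives block sizes [2].

Assembling the blocks gives the Jordan form J above.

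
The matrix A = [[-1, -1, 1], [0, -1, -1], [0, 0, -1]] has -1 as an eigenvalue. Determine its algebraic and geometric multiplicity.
The characteristic polynomial is (x + 1)^3, so the factor x + 1 appears with exponent 3: the algebraic multiplicity is 3.

rank(A + I) = 2, so the eigenspace has dimension 3 - 2 = 1: the geometric multiplicity is 1.

Since 1 < 3, A is not diagonalizable.

algebraic multiplicity 3, geometric multiplicity 1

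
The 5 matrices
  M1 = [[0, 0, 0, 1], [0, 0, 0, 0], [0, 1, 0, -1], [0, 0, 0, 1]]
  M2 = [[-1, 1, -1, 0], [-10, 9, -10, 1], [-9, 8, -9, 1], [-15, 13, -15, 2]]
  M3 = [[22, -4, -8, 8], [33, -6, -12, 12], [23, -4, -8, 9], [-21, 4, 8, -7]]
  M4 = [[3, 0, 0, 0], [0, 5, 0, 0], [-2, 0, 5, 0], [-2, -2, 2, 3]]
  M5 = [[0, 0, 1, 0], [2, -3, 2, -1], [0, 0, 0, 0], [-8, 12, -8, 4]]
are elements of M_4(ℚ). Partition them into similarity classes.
2 classes: {M1, M2, M3, M5}, {M4}

Characteristic polynomials: χ_{M1} = x^3(x - 1), χ_{M2} = x^3(x - 1), χ_{M3} = x^3(x - 1), χ_{M4} = (x - 5)^2(x - 3)^2, χ_{M5} = x^3(x - 1).

{M1, M2, M3, M5}: invariant factors x, x^2(x - 1).

{M4}: invariant factors (x - 5)(x - 3), (x - 5)(x - 3).

Matrices are similar if and only if their invariant-factor lists agree; the partition into similarity classes is {M1, M2, M3, M5}, {M4}.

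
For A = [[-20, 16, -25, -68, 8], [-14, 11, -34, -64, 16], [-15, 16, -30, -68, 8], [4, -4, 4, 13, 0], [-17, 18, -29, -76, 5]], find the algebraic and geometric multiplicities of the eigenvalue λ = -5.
algebraic multiplicity 3, geometric multiplicity 2

The characteristic polynomial is (x + 3)^2(x + 5)^3, so the factor x + 5 appears with exponent 3: the algebraic multiplicity is 3.

rank(A + 5I) = 3, so the eigenspace has dimension 5 - 3 = 2: the geometric multiplicity is 2.

Since 2 < 3, A is not diagonalizable.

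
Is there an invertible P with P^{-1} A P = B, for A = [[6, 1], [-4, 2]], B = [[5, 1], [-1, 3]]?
Yes.

Two matrices over a field are similar if and only if they have the same invariant factors.

Both A and B have characteristic polynomial (x - 4)^2 and minimal polynomial (x - 4)^2. Computing further, both have invariant factors (x - 4)^2. Hence A and B are similar.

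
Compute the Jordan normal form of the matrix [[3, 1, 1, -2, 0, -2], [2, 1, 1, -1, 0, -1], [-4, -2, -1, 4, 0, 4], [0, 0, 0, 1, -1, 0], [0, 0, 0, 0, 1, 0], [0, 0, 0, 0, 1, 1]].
The characteristic polynomial is det(xI - A) = (x - 1)^6, so the eigenvalues are 1 (algebraic multiplicity 6).

For λ = 1: rank(A - I) = 3, rank((A - I)^2) = 1, rank((A - I)^3) = 0. The eigenspace has dimension 6 - 3 = 3, so there are 3 Jordan blocks; the rank sequence gives block sizes [3, 2, 1].

Assembling the blocks gives the Jordan form J above.

J = [[1, 1, 0, 0, 0, 0], [0, 1, 1, 0, 0, 0], [0, 0, 1, 0, 0, 0], [0, 0, 0, 1, 1, 0], [0, 0, 0, 0, 1, 0], [0, 0, 0, 0, 0, 1]]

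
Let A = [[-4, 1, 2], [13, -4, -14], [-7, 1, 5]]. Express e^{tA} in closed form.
e^{tA} = [[(1 - t)*e^{-3*t}, t*e^{-3*t}, 2*t*e^{-3*t}], [(t + 2*e^{6*t} - 2)*e^{-3*t}, (1 - t)*e^{-3*t}, 2*(-t - e^{6*t} + 1)*e^{-3*t}], [(-t - e^{6*t} + 1)*e^{-3*t}, t*e^{-3*t}, (2*t + e^{6*t})*e^{-3*t}]]

A has Jordan form J = [[-3, 1, 0], [0, -3, 0], [0, 0, 3]] with A = PJP^{-1}, so e^{tA} = P e^{tJ} P^{-1}.

For a Jordan block J_k(λ), e^{tJ_k(λ)} = e^{λt} · (I + tN + t^2 N^2/2! + ... + t^{k-1} N^{k-1}/(k-1)!) where N is the nilpotent superdiagonal part.

Assembling the blocks and conjugating back gives the entries of e^{tA} as shown above.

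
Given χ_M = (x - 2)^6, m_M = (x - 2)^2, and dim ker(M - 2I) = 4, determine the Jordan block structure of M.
λ = 2: algebraic multiplicity 6 (exponent in χ_M), largest block size 2 (exponent in m_M), 4 blocks (geometric multiplicity). These force block sizes [2, 2, 1, 1].

Jordan blocks: (2, 2), (2, 2), (2, 1), (2, 1)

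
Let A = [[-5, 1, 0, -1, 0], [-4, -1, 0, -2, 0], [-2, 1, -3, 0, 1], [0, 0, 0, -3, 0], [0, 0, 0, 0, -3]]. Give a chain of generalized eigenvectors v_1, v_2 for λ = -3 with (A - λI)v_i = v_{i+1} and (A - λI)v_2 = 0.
We seek v_1 ∈ ker((A + 3I)^2) \ ker(A + 3I), then set v_{i+1} = (A + 3I) v_i.

One such chain is v_1 = [[0, 1, 1, 0, 0]]^T, v_2 = [[1, 2, 1, 0, 0]]^T. Check: (A + 3I) v_2 = [[0, 0, 0, 0, 0]]^T = 0.

v_1 = [[0, 1, 1, 0, 0]]^T, v_2 = [[1, 2, 1, 0, 0]]^T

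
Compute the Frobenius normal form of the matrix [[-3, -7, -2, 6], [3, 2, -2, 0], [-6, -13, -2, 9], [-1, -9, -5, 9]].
The invariant factors of A (the non-unit diagonal entries of the Smith normal form of xI - A over ℚ[x]) are x^2 - 3x - 3, x^2 - 3x - 3, each dividing the next. The characteristic polynomial is their product, (x^2 - 3x - 3)^2.

The rational canonical form is the block-diagonal matrix of companion matrices C(f_i):
R = [[0, 3, 0, 0], [1, 3, 0, 0], [0, 0, 0, 3], [0, 0, 1, 3]].

Note the characteristic polynomial does not split into linear factors over ℚ, so A has no Jordan form over ℚ; the rational canonical form exists over any field.

R = [[0, 3, 0, 0], [1, 3, 0, 0], [0, 0, 0, 3], [0, 0, 1, 3]]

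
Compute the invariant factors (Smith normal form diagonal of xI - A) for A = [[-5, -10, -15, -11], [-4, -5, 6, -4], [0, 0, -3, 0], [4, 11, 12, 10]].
x + 3, (x - 6)(x + 3)^2

The Jordan structure of A has elementary divisors (x + 3)^2, (x + 3), (x - 6). Arranging the block sizes at each eigenvalue in decreasing order and taking row products gives the invariant factors.

Invariant factors (smallest first, each dividing the next): x + 3, (x - 6)(x + 3)^2.

Check: the last factor (x - 6)(x + 3)^2 is the minimal polynomial, and the product (x - 6)(x + 3)^3 is the characteristic polynomial.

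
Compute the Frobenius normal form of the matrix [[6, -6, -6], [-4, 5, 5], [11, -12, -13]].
R = [[0, 0, -6], [1, 0, 11], [0, 1, -2]]

The invariant factors of A (the non-unit diagonal entries of the Smith normal form of xI - A over ℚ[x]) are (x - 2)(x^2 + 4x - 3), each dividing the next. The characteristic polynomial is their product, (x - 2)(x^2 + 4x - 3).

The rational canonical form is the block-diagonal matrix of companion matrices C(f_i):
R = [[0, 0, -6], [1, 0, 11], [0, 1, -2]].

Note the characteristic polynomial does not split into linear factors over ℚ, so A has no Jordan form over ℚ; the rational canonical form exists over any field.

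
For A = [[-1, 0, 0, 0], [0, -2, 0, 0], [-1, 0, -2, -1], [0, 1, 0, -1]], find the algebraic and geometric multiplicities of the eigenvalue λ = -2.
The characteristic polynomial is (x + 1)^2(x + 2)^2, so the factor x + 2 appears with exponent 2: the algebraic multiplicity is 2.

rank(A + 2I) = 3, so the eigenspace has dimension 4 - 3 = 1: the geometric multiplicity is 1.

Since 1 < 2, A is not diagonalizable.

algebraic multiplicity 2, geometric multiplicity 1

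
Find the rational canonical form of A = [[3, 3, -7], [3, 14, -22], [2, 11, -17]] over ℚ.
R = [[0, 0, -2], [1, 0, 0], [0, 1, 0]]

The invariant factors of A (the non-unit diagonal entries of the Smith normal form of xI - A over ℚ[x]) are x^3 + 2, each dividing the next. The characteristic polynomial is their product, x^3 + 2.

The rational canonical form is the block-diagonal matrix of companion matrices C(f_i):
R = [[0, 0, -2], [1, 0, 0], [0, 1, 0]].

Note the characteristic polynomial does not split into linear factors over ℚ, so A has no Jordan form over ℚ; the rational canonical form exists over any field.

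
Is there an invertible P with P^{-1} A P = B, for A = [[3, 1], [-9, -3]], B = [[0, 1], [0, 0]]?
Two matrices over a field are similar if and only if they have the same invariant factors.

Both A and B have characteristic polynomial x^2 and minimal polynomial x^2. Computing further, both have invariant factors x^2. Hence A and B are similar.

Yes.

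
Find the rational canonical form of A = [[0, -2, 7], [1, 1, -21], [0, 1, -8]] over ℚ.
The invariant factors of A (the non-unit diagonal entries of the Smith normal form of xI - A over ℚ[x]) are (x + 1)(x + 3)^2, each dividing the next. The characteristic polynomial is their product, (x + 1)(x + 3)^2.

The rational canonical form is the block-diagonal matrix of companion matrices C(f_i):
R = [[0, 0, -9], [1, 0, -15], [0, 1, -7]].

R = [[0, 0, -9], [1, 0, -15], [0, 1, -7]]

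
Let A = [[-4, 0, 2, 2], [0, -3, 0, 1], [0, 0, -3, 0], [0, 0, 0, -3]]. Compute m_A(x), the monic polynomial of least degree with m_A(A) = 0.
m_A(x) = (x + 3)^2(x + 4)

The characteristic polynomial factors as (x + 3)^3(x + 4). The minimal polynomial is ∏(x - λ)^{k_λ} where k_λ is the size of the largest Jordan block at λ.

For λ = -4: rank(A + 4I) = 3, and the largest Jordan block has size 1 (the smallest k with rank((A + 4I)^k) = rank((A + 4I)^(k+1))).
For λ = -3: rank(A + 3I) = 2, and the largest Jordan block has size 2 (the smallest k with rank((A + 3I)^k) = rank((A + 3I)^(k+1))).

So m_A(x) = (x + 3)^2(x + 4).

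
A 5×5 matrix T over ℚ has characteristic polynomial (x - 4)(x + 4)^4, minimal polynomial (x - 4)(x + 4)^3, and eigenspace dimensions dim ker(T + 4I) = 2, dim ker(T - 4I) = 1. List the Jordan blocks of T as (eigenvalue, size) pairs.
Jordan blocks: (-4, 3), (-4, 1), (4, 1)

λ = -4: algebraic multiplicity 4 (exponent in χ_T), largest block size 3 (exponent in m_T), 2 blocks (geometric multiplicity). These force block sizes [3, 1].
λ = 4: algebraic multiplicity 1 (exponent in χ_T), largest block size 1 (exponent in m_T), 1 block (geometric multiplicity). This forces block sizes [1].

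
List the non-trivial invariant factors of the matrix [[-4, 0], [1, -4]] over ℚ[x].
(x + 4)^2

The Jordan structure of A has elementary divisors (x + 4)^2. Arranging the block sizes at each eigenvalue in decreasing order and taking row products gives the invariant factors.

Invariant factors (smallest first, each dividing the next): (x + 4)^2.

Check: the last factor (x + 4)^2 is the minimal polynomial, and the product (x + 4)^2 is the characteristic polynomial.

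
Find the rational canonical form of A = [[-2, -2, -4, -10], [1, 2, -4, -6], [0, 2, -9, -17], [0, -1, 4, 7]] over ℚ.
R = [[0, 0, 0, -4], [1, 0, 0, -4], [0, 1, 0, -5], [0, 0, 1, -2]]

The invariant factors of A (the non-unit diagonal entries of the Smith normal form of xI - A over ℚ[x]) are (x^2 + x + 2)^2, each dividing the next. The characteristic polynomial is their product, (x^2 + x + 2)^2.

The rational canonical form is the block-diagonal matrix of companion matrices C(f_i):
R = [[0, 0, 0, -4], [1, 0, 0, -4], [0, 1, 0, -5], [0, 0, 1, -2]].

Note the characteristic polynomial does not split into linear factors over ℚ, so A has no Jordan form over ℚ; the rational canonical form exists over any field.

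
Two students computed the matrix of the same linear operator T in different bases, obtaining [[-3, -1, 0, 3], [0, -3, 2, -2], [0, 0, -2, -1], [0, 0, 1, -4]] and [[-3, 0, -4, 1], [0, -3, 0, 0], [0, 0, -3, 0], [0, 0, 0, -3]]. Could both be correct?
Both have characteristic polynomial (x + 3)^4, but the minimal polynomial of A is (x + 3)^3 while the minimal polynomial of B is (x + 3)^2. The minimal polynomial is a similarity invariant, so A and B are not similar.

No.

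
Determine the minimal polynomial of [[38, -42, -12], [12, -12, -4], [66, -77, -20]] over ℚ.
m_A(x) = (x - 2)^2

The characteristic polynomial factors as (x - 2)^3. The minimal polynomial is ∏(x - λ)^{k_λ} where k_λ is the size of the largest Jordan block at λ.

For λ = 2: rank(A - 2I) = 1, and the largest Jordan block has size 2 (the smallest k with rank((A - 2I)^k) = rank((A - 2I)^(k+1))).

So m_A(x) = (x - 2)^2.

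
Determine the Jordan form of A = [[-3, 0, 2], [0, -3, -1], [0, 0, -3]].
J = [[-3, 1, 0], [0, -3, 0], [0, 0, -3]]

The characteristic polynomial is det(xI - A) = (x + 3)^3, so the eigenvalues are -3 (algebraic multiplicity 3).

For λ = -3: rank(A + 3I) = 1, rank((A + 3I)^2) = 0. The eigenspace has dimension 3 - 1 = 2, so there are 2 Jordan blocks; the rank sequence gives block sizes [2, 1].

Assembling the blocks gives the Jordan form J above.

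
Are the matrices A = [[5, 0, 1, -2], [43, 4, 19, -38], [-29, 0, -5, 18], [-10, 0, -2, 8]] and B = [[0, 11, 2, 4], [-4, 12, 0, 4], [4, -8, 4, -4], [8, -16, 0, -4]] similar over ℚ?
Two matrices over a field are similar if and only if they have the same invariant factors.

Both A and B have characteristic polynomial (x - 4)^2(x - 2)^2 and minimal polynomial (x - 4)(x - 2)^2. Computing further, both have invariant factors x - 4, (x - 4)(x - 2)^2. Hence A and B are similar.

Yes.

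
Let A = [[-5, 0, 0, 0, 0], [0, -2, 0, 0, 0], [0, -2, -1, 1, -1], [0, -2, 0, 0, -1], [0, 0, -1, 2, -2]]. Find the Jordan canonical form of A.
The characteristic polynomial is det(xI - A) = (x + 1)^3(x + 2)(x + 5), so the eigenvalues are -5 (algebraic multiplicity 1), -2 (algebraic multiplicity 1), -1 (algebraic multiplicity 3).

For λ = -5: algebraic multiplicity 1 gives one 1×1 block.

For λ = -2: algebraic multiplicity 1 gives one 1×1 block.

For λ = -1: rank(A + I) = 4, rank((A + I)^2) = 3, rank((A + I)^3) = 2. The eigenspace has dimension 5 - 4 = 1, so there is 1 Jordan block; the rank sequence gives block sizes [3].

Assembling the blocks gives the Jordan form J above.

J = [[-5, 0, 0, 0, 0], [0, -2, 0, 0, 0], [0, 0, -1, 1, 0], [0, 0, 0, -1, 1], [0, 0, 0, 0, -1]]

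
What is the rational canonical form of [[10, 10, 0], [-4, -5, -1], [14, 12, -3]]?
R = [[0, 0, 10], [1, 0, 13], [0, 1, 2]]

The invariant factors of A (the non-unit diagonal entries of the Smith normal form of xI - A over ℚ[x]) are (x - 5)(x + 1)(x + 2), each dividing the next. The characteristic polynomial is their product, (x - 5)(x + 1)(x + 2).

The rational canonical form is the block-diagonal matrix of companion matrices C(f_i):
R = [[0, 0, 10], [1, 0, 13], [0, 1, 2]].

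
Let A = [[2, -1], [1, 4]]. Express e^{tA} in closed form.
e^{tA} = [[(1 - t)*e^{3*t}, -t*e^{3*t}], [t*e^{3*t}, (t + 1)*e^{3*t}]]

A has Jordan form J = [[3, 1], [0, 3]] with A = PJP^{-1}, so e^{tA} = P e^{tJ} P^{-1}.

For a Jordan block J_k(λ), e^{tJ_k(λ)} = e^{λt} · (I + tN + t^2 N^2/2! + ... + t^{k-1} N^{k-1}/(k-1)!) where N is the nilpotent superdiagonal part.

Assembling the blocks and conjugating back gives the entries of e^{tA} as shown above.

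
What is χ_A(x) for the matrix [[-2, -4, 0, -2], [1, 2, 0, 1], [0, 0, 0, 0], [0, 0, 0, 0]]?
xI - A = [[x + 2, 4, 0, 2], [-1, x - 2, 0, -1], [0, 0, x, 0], [0, 0, 0, x]].

Expanding det(xI - A) along the first row:
det(xI - A) = + (x + 2)·det([[x - 2, 0, -1], [0, x, 0], [0, 0, x]]) - (4)·det([[-1, 0, -1], [0, x, 0], [0, 0, x]]) + (0)·det([[-1, x - 2, -1], [0, 0, 0], [0, 0, x]]) - (2)·det([[-1, x - 2, 0], [0, 0, x], [0, 0, 0]]).

Evaluating gives χ_A(x) = x^4.

χ_A(x) = x^4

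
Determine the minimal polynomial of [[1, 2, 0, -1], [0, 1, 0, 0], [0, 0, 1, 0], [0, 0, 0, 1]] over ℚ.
The characteristic polynomial factors as (x - 1)^4. The minimal polynomial is ∏(x - λ)^{k_λ} where k_λ is the size of the largest Jordan block at λ.

For λ = 1: rank(A - I) = 1, and the largest Jordan block has size 2 (the smallest k with rank((A - I)^k) = rank((A - I)^(k+1))).

So m_A(x) = (x - 1)^2.

m_A(x) = (x - 1)^2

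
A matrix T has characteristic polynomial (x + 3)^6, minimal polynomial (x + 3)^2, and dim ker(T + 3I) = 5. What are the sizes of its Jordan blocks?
λ = -3: algebraic multiplicity 6 (exponent in χ_T), largest block size 2 (exponent in m_T), 5 blocks (geometric multiplicity). These force block sizes [2, 1, 1, 1, 1].

Jordan blocks: (-3, 2), (-3, 1), (-3, 1), (-3, 1), (-3, 1)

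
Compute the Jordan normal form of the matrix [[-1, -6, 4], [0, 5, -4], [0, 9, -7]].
The characteristic polynomial is det(xI - A) = (x + 1)^3, so the eigenvalues are -1 (algebraic multiplicity 3).

For λ = -1: rank(A + I) = 1, rank((A + I)^2) = 0. The eigenspace has dimension 3 - 1 = 2, so there are 2 Jordan blocks; the rank sequence gives block sizes [2, 1].

Assembling the blocks gives the Jordan form J above.

J = [[-1, 1, 0], [0, -1, 0], [0, 0, -1]]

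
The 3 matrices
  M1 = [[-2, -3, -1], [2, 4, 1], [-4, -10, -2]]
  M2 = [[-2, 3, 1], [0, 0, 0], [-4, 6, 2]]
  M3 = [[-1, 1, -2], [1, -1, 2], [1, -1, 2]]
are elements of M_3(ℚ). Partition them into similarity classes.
2 classes: {M1}, {M2, M3}

Characteristic polynomials: χ_{M1} = x^3, χ_{M2} = x^3, χ_{M3} = x^3.

{M1}: invariant factors x^3.

{M2, M3}: invariant factors x, x^2.

Matrices are similar if and only if their invariant-factor lists agree; the partition into similarity classes is {M1}, {M2, M3}.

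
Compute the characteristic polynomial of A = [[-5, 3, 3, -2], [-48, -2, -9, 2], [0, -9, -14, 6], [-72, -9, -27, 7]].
xI - A = [[x + 5, -3, -3, 2], [48, x + 2, 9, -2], [0, 9, x + 14, -6], [72, 9, 27, x - 7]].

Expanding det(xI - A) along the first row:
det(xI - A) = + (x + 5)·det([[x + 2, 9, -2], [9, x + 14, -6], [9, 27, x - 7]]) - (-3)·det([[48, 9, -2], [0, x + 14, -6], [72, 27, x - 7]]) + (-3)·det([[48, x + 2, -2], [0, 9, -6], [72, 9, x - 7]]) - (2)·det([[48, x + 2, 9], [0, 9, x + 14], [72, 9, 27]]).

Evaluating gives χ_A(x) = x^4 + 14x^3 + 60x^2 + 50x - 125 = (x - 1)(x + 5)^3.

χ_A(x) = (x - 1)(x + 5)^3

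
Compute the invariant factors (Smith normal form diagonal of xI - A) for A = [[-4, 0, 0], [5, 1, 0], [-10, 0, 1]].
The Jordan structure of A has elementary divisors (x + 4), (x - 1), (x - 1). Arranging the block sizes at each eigenvalue in decreasing order and taking row products gives the invariant factors.

Invariant factors (smallest first, each dividing the next): x - 1, (x - 1)(x + 4).

Check: the last factor (x - 1)(x + 4) is the minimal polynomial, and the product (x - 1)^2(x + 4) is the characteristic polynomial.

x - 1, (x - 1)(x + 4)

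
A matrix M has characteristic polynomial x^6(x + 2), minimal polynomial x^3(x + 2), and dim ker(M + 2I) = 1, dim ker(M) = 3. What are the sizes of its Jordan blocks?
λ = -2: algebraic multiplicity 1 (exponent in χ_M), largest block size 1 (exponent in m_M), 1 block (geometric multiplicity). This forces block sizes [1].
λ = 0: algebraic multiplicity 6 (exponent in χ_M), largest block size 3 (exponent in m_M), 3 blocks (geometric multiplicity). These force block sizes [3, 2, 1].

Jordan blocks: (-2, 1), (0, 3), (0, 2), (0, 1)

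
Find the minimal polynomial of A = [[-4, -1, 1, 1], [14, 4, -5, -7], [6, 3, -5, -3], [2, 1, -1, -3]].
m_A(x) = (x + 2)^3

The characteristic polynomial factors as (x + 2)^4. The minimal polynomial is ∏(x - λ)^{k_λ} where k_λ is the size of the largest Jordan block at λ.

For λ = -2: rank(A + 2I) = 2, and the largest Jordan block has size 3 (the smallest k with rank((A + 2I)^k) = rank((A + 2I)^(k+1))).

So m_A(x) = (x + 2)^3.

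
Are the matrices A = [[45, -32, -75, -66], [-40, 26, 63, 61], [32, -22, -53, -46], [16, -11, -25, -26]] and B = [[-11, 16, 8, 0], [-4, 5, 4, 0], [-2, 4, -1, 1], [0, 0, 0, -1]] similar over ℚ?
No.

Both have characteristic polynomial (x + 1)^2(x + 3)^2, but the minimal polynomial of A is (x + 1)^2(x + 3)^2 while the minimal polynomial of B is (x + 1)^2(x + 3). The minimal polynomial is a similarity invariant, so A and B are not similar.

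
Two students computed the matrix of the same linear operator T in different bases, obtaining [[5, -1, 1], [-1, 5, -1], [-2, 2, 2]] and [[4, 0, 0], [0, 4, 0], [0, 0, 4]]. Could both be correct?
No.

Both have characteristic polynomial (x - 4)^3, but the minimal polynomial of A is (x - 4)^2 while the minimal polynomial of B is x - 4. The minimal polynomial is a similarity invariant, so A and B are not similar.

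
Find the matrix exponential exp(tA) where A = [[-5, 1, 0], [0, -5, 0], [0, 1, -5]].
e^{tA} = [[e^{-5*t}, t*e^{-5*t}, 0], [0, e^{-5*t}, 0], [0, t*e^{-5*t}, e^{-5*t}]]

A has Jordan form J = [[-5, 1, 0], [0, -5, 0], [0, 0, -5]] with A = PJP^{-1}, so e^{tA} = P e^{tJ} P^{-1}.

For a Jordan block J_k(λ), e^{tJ_k(λ)} = e^{λt} · (I + tN + t^2 N^2/2! + ... + t^{k-1} N^{k-1}/(k-1)!) where N is the nilpotent superdiagonal part.

Assembling the blocks and conjugating back gives the entries of e^{tA} as shown above.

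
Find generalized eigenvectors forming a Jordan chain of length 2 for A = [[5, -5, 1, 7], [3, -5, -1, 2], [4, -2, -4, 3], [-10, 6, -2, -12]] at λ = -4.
v_1 = [[-3, 3, 1, 6]]^T, v_2 = [[1, -1, 0, -2]]^T

We seek v_1 ∈ ker((A + 4I)^2) \ ker(A + 4I), then set v_{i+1} = (A + 4I) v_i.

One such chain is v_1 = [[-3, 3, 1, 6]]^T, v_2 = [[1, -1, 0, -2]]^T. Check: (A + 4I) v_2 = [[0, 0, 0, 0]]^T = 0.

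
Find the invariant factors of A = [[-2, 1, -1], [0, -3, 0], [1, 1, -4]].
x + 3, (x + 3)^2

The Jordan structure of A has elementary divisors (x + 3)^2, (x + 3). Arranging the block sizes at each eigenvalue in decreasing order and taking row products gives the invariant factors.

Invariant factors (smallest first, each dividing the next): x + 3, (x + 3)^2.

Check: the last factor (x + 3)^2 is the minimal polynomial, and the product (x + 3)^3 is the characteristic polynomial.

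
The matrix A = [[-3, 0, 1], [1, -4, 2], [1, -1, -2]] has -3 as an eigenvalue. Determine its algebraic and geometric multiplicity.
algebraic multiplicity 3, geometric multiplicity 1

The characteristic polynomial is (x + 3)^3, so the factor x + 3 appears with exponent 3: the algebraic multiplicity is 3.

rank(A + 3I) = 2, so the eigenspace has dimension 3 - 2 = 1: the geometric multiplicity is 1.

Since 1 < 3, A is not diagonalizable.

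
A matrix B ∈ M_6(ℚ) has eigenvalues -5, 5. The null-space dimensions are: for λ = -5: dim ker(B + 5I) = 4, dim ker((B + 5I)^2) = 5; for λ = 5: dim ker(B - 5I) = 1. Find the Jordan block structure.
λ = -5: successive nullity increments [4, 1] count blocks of size ≥ k; block sizes are [2, 1, 1, 1].
λ = 5: successive nullity increments [1] count blocks of size ≥ k; block sizes are [1].

Jordan blocks: (-5, 2), (-5, 1), (-5, 1), (-5, 1), (5, 1)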